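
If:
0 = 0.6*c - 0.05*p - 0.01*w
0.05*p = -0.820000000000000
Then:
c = 0.0166666666666667*w - 1.36666666666667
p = -16.40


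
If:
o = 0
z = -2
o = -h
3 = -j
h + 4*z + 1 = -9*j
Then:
No Solution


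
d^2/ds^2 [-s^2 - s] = -2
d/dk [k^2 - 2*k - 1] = 2*k - 2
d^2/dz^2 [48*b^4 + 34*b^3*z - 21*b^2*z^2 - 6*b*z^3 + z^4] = -42*b^2 - 36*b*z + 12*z^2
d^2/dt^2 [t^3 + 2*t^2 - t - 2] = 6*t + 4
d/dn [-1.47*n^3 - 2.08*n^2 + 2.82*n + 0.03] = -4.41*n^2 - 4.16*n + 2.82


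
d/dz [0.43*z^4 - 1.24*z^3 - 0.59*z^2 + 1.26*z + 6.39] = 1.72*z^3 - 3.72*z^2 - 1.18*z + 1.26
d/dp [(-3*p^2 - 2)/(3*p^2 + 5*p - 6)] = (-15*p^2 + 48*p + 10)/(9*p^4 + 30*p^3 - 11*p^2 - 60*p + 36)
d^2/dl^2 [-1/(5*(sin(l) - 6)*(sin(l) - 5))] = (4*sin(l)^4 - 33*sin(l)^3 - 5*sin(l)^2 + 396*sin(l) - 182)/(5*(sin(l) - 6)^3*(sin(l) - 5)^3)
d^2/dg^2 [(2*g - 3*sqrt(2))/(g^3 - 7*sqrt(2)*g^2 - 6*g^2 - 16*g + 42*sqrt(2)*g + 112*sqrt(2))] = 2*((2*g - 3*sqrt(2))*(-3*g^2 + 12*g + 14*sqrt(2)*g - 42*sqrt(2) + 16)^2 + (-6*g^2 + 24*g + 28*sqrt(2)*g + (2*g - 3*sqrt(2))*(-3*g + 6 + 7*sqrt(2)) - 84*sqrt(2) + 32)*(g^3 - 7*sqrt(2)*g^2 - 6*g^2 - 16*g + 42*sqrt(2)*g + 112*sqrt(2)))/(g^3 - 7*sqrt(2)*g^2 - 6*g^2 - 16*g + 42*sqrt(2)*g + 112*sqrt(2))^3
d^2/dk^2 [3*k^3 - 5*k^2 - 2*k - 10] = 18*k - 10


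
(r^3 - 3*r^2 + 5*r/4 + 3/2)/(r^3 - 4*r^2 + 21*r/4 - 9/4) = (2*r^2 - 3*r - 2)/(2*r^2 - 5*r + 3)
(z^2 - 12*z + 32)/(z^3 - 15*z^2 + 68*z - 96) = 1/(z - 3)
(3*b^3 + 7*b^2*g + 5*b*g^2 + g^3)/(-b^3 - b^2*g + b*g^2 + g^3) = (-3*b - g)/(b - g)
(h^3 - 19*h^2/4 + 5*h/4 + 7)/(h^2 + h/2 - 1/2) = (4*h^2 - 23*h + 28)/(2*(2*h - 1))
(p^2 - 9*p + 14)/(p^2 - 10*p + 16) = (p - 7)/(p - 8)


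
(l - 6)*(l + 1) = l^2 - 5*l - 6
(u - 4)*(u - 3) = u^2 - 7*u + 12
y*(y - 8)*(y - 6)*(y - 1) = y^4 - 15*y^3 + 62*y^2 - 48*y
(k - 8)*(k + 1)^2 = k^3 - 6*k^2 - 15*k - 8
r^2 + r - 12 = (r - 3)*(r + 4)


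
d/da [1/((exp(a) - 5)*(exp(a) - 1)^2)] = -(2*(exp(a) - 5)^2 + (exp(a) - 5)*(exp(a) - 1))*exp(a)/((exp(a) - 5)^3*(exp(a) - 1)^3)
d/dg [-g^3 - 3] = -3*g^2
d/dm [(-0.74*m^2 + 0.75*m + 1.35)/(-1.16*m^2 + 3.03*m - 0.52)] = (-1.3722*m^2 + 3.9016*m - 4.4805)/(1.3456*m^4 - 7.0296*m^3 + 10.3873*m^2 - 3.1512*m + 0.2704)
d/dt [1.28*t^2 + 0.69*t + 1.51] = 2.56*t + 0.69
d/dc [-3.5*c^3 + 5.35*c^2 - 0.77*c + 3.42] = -10.5*c^2 + 10.7*c - 0.77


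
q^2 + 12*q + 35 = (q + 5)*(q + 7)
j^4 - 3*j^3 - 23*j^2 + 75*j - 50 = (j - 5)*(j - 2)*(j - 1)*(j + 5)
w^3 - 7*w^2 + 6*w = w*(w - 6)*(w - 1)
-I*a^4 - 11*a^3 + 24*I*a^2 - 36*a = a*(a - 6*I)^2*(-I*a + 1)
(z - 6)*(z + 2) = z^2 - 4*z - 12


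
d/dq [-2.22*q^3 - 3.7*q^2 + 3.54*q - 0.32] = -6.66*q^2 - 7.4*q + 3.54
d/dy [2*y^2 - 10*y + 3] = 4*y - 10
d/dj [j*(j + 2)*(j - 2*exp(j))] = -2*j^2*exp(j) + 3*j^2 - 8*j*exp(j) + 4*j - 4*exp(j)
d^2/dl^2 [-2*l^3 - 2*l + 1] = -12*l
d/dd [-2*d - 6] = -2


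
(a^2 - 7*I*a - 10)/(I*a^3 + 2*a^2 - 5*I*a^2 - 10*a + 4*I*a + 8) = (-I*a - 5)/(a^2 - 5*a + 4)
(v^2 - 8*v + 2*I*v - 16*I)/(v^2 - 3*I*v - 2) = (v^2 + 2*v*(-4 + I) - 16*I)/(v^2 - 3*I*v - 2)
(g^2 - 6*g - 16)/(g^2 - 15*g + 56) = (g + 2)/(g - 7)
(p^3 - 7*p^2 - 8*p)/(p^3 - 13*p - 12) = p*(p - 8)/(p^2 - p - 12)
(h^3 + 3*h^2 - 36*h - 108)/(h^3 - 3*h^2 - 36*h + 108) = (h + 3)/(h - 3)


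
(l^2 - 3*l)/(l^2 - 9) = l/(l + 3)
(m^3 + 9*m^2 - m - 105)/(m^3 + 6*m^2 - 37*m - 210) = (m - 3)/(m - 6)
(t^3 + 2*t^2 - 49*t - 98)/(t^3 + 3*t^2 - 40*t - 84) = (t - 7)/(t - 6)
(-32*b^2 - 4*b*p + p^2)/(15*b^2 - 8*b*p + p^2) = (-32*b^2 - 4*b*p + p^2)/(15*b^2 - 8*b*p + p^2)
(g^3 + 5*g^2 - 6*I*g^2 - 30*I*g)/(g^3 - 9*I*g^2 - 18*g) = (g + 5)/(g - 3*I)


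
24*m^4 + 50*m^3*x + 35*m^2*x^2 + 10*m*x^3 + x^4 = (m + x)*(2*m + x)*(3*m + x)*(4*m + x)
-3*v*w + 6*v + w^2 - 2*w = (-3*v + w)*(w - 2)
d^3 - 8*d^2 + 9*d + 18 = (d - 6)*(d - 3)*(d + 1)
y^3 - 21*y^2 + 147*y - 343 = (y - 7)^3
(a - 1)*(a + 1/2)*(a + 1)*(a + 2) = a^4 + 5*a^3/2 - 5*a/2 - 1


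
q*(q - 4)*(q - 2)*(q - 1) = q^4 - 7*q^3 + 14*q^2 - 8*q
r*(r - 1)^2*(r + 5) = r^4 + 3*r^3 - 9*r^2 + 5*r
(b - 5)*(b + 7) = b^2 + 2*b - 35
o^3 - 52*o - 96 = (o - 8)*(o + 2)*(o + 6)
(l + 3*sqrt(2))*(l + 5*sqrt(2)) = l^2 + 8*sqrt(2)*l + 30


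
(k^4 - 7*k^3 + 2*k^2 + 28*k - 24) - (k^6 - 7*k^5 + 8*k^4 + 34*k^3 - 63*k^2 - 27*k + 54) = -k^6 + 7*k^5 - 7*k^4 - 41*k^3 + 65*k^2 + 55*k - 78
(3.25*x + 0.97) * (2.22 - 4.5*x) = -14.625*x^2 + 2.85*x + 2.1534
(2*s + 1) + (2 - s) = s + 3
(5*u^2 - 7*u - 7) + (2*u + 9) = 5*u^2 - 5*u + 2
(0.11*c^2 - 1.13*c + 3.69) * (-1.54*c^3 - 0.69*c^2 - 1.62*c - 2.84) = -0.1694*c^5 + 1.6643*c^4 - 5.0811*c^3 - 1.0279*c^2 - 2.7686*c - 10.4796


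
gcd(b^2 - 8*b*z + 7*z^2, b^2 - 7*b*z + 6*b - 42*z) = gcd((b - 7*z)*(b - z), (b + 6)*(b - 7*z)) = -b + 7*z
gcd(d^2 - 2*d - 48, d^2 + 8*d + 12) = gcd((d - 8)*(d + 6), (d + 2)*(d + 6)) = d + 6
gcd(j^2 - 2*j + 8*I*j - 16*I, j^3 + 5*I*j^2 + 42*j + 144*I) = j + 8*I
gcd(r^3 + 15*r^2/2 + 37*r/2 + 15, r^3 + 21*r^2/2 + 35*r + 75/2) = r^2 + 11*r/2 + 15/2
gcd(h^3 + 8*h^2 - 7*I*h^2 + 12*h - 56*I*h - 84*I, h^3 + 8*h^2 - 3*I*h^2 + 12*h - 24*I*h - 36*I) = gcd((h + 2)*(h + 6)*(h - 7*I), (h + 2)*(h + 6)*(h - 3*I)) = h^2 + 8*h + 12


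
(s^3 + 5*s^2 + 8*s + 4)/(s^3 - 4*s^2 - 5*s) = (s^2 + 4*s + 4)/(s*(s - 5))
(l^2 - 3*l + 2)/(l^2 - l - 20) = (-l^2 + 3*l - 2)/(-l^2 + l + 20)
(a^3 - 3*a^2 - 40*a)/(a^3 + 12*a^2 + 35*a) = (a - 8)/(a + 7)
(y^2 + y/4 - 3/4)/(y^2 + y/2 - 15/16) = 4*(y + 1)/(4*y + 5)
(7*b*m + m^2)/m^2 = (7*b + m)/m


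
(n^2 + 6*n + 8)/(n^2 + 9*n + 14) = (n + 4)/(n + 7)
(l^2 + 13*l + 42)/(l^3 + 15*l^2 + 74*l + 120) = (l + 7)/(l^2 + 9*l + 20)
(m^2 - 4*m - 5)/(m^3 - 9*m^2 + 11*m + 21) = (m - 5)/(m^2 - 10*m + 21)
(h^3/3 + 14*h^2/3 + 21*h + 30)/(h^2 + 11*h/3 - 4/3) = (h^3 + 14*h^2 + 63*h + 90)/(3*h^2 + 11*h - 4)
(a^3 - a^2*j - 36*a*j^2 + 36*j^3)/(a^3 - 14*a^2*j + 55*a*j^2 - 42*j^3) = (a + 6*j)/(a - 7*j)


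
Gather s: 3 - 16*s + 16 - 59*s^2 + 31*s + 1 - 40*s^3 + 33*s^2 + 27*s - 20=-40*s^3 - 26*s^2 + 42*s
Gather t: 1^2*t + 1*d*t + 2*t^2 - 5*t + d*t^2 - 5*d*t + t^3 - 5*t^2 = t^3 + t^2*(d - 3) + t*(-4*d - 4)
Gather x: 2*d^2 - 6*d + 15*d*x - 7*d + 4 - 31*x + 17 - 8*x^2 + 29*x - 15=2*d^2 - 13*d - 8*x^2 + x*(15*d - 2) + 6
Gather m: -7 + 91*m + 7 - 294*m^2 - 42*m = -294*m^2 + 49*m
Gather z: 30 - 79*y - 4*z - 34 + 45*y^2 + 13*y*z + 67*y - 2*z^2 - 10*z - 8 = 45*y^2 - 12*y - 2*z^2 + z*(13*y - 14) - 12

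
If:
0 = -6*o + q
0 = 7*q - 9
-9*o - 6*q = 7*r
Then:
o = 3/14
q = 9/7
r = -135/98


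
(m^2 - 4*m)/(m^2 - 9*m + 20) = m/(m - 5)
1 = 1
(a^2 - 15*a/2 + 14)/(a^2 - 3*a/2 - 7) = (a - 4)/(a + 2)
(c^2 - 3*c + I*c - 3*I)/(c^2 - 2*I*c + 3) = (c - 3)/(c - 3*I)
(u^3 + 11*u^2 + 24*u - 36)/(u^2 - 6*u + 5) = (u^2 + 12*u + 36)/(u - 5)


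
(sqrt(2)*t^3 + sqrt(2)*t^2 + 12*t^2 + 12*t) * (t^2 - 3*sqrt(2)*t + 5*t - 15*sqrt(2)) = sqrt(2)*t^5 + 6*t^4 + 6*sqrt(2)*t^4 - 31*sqrt(2)*t^3 + 36*t^3 - 216*sqrt(2)*t^2 + 30*t^2 - 180*sqrt(2)*t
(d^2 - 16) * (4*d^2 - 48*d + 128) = 4*d^4 - 48*d^3 + 64*d^2 + 768*d - 2048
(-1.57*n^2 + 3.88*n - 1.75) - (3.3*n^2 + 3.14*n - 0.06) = -4.87*n^2 + 0.74*n - 1.69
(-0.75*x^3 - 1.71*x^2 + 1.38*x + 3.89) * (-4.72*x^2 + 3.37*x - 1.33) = 3.54*x^5 + 5.5437*x^4 - 11.2788*x^3 - 11.4359*x^2 + 11.2739*x - 5.1737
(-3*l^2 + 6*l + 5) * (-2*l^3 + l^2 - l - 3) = 6*l^5 - 15*l^4 - l^3 + 8*l^2 - 23*l - 15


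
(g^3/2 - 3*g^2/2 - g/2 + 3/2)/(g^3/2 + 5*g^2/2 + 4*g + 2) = (g^2 - 4*g + 3)/(g^2 + 4*g + 4)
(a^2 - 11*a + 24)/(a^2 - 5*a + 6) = (a - 8)/(a - 2)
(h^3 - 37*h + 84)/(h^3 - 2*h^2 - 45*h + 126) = (h - 4)/(h - 6)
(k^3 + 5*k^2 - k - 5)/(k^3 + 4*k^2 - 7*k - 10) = (k - 1)/(k - 2)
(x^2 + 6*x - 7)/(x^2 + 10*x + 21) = (x - 1)/(x + 3)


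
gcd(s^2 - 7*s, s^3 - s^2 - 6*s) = s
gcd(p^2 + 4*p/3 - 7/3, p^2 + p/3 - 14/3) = p + 7/3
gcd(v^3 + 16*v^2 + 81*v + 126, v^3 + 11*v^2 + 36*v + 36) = v^2 + 9*v + 18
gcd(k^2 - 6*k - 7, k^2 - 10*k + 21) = k - 7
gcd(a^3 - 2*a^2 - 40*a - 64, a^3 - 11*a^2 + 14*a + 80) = a^2 - 6*a - 16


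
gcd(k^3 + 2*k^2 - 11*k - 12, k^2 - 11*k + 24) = k - 3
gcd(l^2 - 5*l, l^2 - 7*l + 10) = l - 5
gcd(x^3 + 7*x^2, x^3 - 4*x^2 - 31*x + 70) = 1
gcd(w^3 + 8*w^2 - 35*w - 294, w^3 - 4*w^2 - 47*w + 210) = w^2 + w - 42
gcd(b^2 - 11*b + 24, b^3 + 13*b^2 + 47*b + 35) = 1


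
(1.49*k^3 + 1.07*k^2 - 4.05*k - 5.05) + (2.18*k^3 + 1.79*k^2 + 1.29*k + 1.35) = 3.67*k^3 + 2.86*k^2 - 2.76*k - 3.7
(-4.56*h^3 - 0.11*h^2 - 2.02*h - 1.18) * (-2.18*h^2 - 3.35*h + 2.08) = 9.9408*h^5 + 15.5158*h^4 - 4.7127*h^3 + 9.1106*h^2 - 0.2486*h - 2.4544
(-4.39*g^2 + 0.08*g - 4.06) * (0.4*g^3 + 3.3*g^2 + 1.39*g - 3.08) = -1.756*g^5 - 14.455*g^4 - 7.4621*g^3 + 0.234400000000001*g^2 - 5.8898*g + 12.5048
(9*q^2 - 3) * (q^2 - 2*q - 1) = 9*q^4 - 18*q^3 - 12*q^2 + 6*q + 3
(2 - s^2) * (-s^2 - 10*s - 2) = s^4 + 10*s^3 - 20*s - 4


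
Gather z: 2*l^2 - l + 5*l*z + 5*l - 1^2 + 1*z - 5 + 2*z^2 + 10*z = 2*l^2 + 4*l + 2*z^2 + z*(5*l + 11) - 6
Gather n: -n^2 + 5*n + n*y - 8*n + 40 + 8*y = -n^2 + n*(y - 3) + 8*y + 40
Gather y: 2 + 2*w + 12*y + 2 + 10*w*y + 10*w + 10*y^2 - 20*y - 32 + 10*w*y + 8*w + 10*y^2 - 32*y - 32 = 20*w + 20*y^2 + y*(20*w - 40) - 60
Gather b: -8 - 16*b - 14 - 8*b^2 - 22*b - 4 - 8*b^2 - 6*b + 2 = -16*b^2 - 44*b - 24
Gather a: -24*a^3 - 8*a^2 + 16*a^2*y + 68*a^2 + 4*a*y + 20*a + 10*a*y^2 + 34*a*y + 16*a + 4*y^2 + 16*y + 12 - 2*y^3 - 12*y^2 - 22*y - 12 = -24*a^3 + a^2*(16*y + 60) + a*(10*y^2 + 38*y + 36) - 2*y^3 - 8*y^2 - 6*y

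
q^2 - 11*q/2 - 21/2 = (q - 7)*(q + 3/2)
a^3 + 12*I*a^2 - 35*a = a*(a + 5*I)*(a + 7*I)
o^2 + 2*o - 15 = (o - 3)*(o + 5)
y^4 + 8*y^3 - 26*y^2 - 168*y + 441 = (y - 3)^2*(y + 7)^2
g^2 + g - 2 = (g - 1)*(g + 2)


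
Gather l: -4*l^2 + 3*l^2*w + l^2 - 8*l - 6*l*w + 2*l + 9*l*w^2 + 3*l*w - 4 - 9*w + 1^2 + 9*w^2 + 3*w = l^2*(3*w - 3) + l*(9*w^2 - 3*w - 6) + 9*w^2 - 6*w - 3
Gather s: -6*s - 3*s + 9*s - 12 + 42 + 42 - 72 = 0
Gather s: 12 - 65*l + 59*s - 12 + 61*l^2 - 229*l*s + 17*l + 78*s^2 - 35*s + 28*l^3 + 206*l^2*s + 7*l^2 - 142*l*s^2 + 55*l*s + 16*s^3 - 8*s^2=28*l^3 + 68*l^2 - 48*l + 16*s^3 + s^2*(70 - 142*l) + s*(206*l^2 - 174*l + 24)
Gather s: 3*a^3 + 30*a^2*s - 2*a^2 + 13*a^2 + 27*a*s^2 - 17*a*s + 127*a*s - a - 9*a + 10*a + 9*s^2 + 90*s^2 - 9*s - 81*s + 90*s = 3*a^3 + 11*a^2 + s^2*(27*a + 99) + s*(30*a^2 + 110*a)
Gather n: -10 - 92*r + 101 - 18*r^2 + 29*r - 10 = -18*r^2 - 63*r + 81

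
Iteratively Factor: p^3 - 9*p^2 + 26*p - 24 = (p - 4)*(p^2 - 5*p + 6) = (p - 4)*(p - 2)*(p - 3)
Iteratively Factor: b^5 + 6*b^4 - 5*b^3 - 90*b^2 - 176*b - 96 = (b + 1)*(b^4 + 5*b^3 - 10*b^2 - 80*b - 96) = (b - 4)*(b + 1)*(b^3 + 9*b^2 + 26*b + 24) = (b - 4)*(b + 1)*(b + 3)*(b^2 + 6*b + 8) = (b - 4)*(b + 1)*(b + 3)*(b + 4)*(b + 2)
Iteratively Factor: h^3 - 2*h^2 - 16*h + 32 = (h - 4)*(h^2 + 2*h - 8) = (h - 4)*(h - 2)*(h + 4)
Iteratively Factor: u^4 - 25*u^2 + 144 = (u + 3)*(u^3 - 3*u^2 - 16*u + 48) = (u - 4)*(u + 3)*(u^2 + u - 12) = (u - 4)*(u - 3)*(u + 3)*(u + 4)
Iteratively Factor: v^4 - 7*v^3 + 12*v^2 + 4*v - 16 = (v - 4)*(v^3 - 3*v^2 + 4) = (v - 4)*(v - 2)*(v^2 - v - 2) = (v - 4)*(v - 2)^2*(v + 1)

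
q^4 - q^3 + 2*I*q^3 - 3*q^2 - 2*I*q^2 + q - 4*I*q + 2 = (q - 2)*(q + 1)*(q + I)^2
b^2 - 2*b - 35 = (b - 7)*(b + 5)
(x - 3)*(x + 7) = x^2 + 4*x - 21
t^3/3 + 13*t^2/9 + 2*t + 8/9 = (t/3 + 1/3)*(t + 4/3)*(t + 2)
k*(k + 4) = k^2 + 4*k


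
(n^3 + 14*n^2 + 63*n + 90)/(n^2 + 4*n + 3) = (n^2 + 11*n + 30)/(n + 1)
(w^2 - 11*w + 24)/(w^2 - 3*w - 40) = (w - 3)/(w + 5)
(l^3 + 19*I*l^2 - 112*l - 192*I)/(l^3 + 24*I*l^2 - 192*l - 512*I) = (l + 3*I)/(l + 8*I)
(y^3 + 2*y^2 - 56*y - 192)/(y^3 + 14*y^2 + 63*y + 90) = (y^2 - 4*y - 32)/(y^2 + 8*y + 15)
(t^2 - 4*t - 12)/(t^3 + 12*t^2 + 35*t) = (t^2 - 4*t - 12)/(t*(t^2 + 12*t + 35))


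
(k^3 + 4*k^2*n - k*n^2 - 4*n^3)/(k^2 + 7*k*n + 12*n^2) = (k^2 - n^2)/(k + 3*n)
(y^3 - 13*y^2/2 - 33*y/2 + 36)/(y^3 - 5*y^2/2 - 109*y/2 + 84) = (y + 3)/(y + 7)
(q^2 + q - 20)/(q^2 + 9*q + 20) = (q - 4)/(q + 4)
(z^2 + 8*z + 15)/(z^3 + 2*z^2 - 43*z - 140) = (z + 3)/(z^2 - 3*z - 28)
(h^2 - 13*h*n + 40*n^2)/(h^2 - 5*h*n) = (h - 8*n)/h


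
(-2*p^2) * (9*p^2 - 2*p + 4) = -18*p^4 + 4*p^3 - 8*p^2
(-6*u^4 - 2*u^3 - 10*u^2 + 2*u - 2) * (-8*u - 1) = 48*u^5 + 22*u^4 + 82*u^3 - 6*u^2 + 14*u + 2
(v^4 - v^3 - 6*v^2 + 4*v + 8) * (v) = v^5 - v^4 - 6*v^3 + 4*v^2 + 8*v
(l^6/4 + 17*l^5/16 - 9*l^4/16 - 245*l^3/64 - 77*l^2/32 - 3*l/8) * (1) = l^6/4 + 17*l^5/16 - 9*l^4/16 - 245*l^3/64 - 77*l^2/32 - 3*l/8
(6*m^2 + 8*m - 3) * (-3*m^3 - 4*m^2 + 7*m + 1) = -18*m^5 - 48*m^4 + 19*m^3 + 74*m^2 - 13*m - 3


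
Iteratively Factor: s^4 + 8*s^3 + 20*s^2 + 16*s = (s + 2)*(s^3 + 6*s^2 + 8*s) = (s + 2)*(s + 4)*(s^2 + 2*s) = s*(s + 2)*(s + 4)*(s + 2)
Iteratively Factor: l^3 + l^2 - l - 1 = (l + 1)*(l^2 - 1) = (l + 1)^2*(l - 1)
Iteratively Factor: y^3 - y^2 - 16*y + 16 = (y - 4)*(y^2 + 3*y - 4) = (y - 4)*(y + 4)*(y - 1)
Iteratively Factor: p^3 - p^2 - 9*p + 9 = (p + 3)*(p^2 - 4*p + 3) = (p - 1)*(p + 3)*(p - 3)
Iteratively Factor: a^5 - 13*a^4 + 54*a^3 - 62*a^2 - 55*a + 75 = (a - 5)*(a^4 - 8*a^3 + 14*a^2 + 8*a - 15) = (a - 5)*(a + 1)*(a^3 - 9*a^2 + 23*a - 15) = (a - 5)*(a - 3)*(a + 1)*(a^2 - 6*a + 5) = (a - 5)^2*(a - 3)*(a + 1)*(a - 1)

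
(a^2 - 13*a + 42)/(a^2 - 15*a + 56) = (a - 6)/(a - 8)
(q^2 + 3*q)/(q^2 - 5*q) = (q + 3)/(q - 5)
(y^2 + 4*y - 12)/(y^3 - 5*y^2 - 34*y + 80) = (y + 6)/(y^2 - 3*y - 40)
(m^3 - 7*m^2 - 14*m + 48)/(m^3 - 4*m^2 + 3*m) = (m^3 - 7*m^2 - 14*m + 48)/(m*(m^2 - 4*m + 3))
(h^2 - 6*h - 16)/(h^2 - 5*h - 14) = (h - 8)/(h - 7)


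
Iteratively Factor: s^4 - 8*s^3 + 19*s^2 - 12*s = (s - 4)*(s^3 - 4*s^2 + 3*s) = (s - 4)*(s - 3)*(s^2 - s) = (s - 4)*(s - 3)*(s - 1)*(s)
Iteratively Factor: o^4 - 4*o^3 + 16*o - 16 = (o + 2)*(o^3 - 6*o^2 + 12*o - 8) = (o - 2)*(o + 2)*(o^2 - 4*o + 4) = (o - 2)^2*(o + 2)*(o - 2)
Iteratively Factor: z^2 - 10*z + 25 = (z - 5)*(z - 5)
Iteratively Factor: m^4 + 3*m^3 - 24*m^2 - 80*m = (m)*(m^3 + 3*m^2 - 24*m - 80) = m*(m + 4)*(m^2 - m - 20) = m*(m - 5)*(m + 4)*(m + 4)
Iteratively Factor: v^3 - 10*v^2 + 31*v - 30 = (v - 3)*(v^2 - 7*v + 10) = (v - 3)*(v - 2)*(v - 5)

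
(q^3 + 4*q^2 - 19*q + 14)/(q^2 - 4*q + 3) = (q^2 + 5*q - 14)/(q - 3)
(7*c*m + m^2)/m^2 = (7*c + m)/m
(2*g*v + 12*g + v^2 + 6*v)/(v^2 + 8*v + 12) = (2*g + v)/(v + 2)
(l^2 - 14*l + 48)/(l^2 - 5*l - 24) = (l - 6)/(l + 3)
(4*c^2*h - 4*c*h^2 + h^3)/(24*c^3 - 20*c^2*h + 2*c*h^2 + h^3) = h/(6*c + h)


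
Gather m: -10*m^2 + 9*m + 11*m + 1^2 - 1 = -10*m^2 + 20*m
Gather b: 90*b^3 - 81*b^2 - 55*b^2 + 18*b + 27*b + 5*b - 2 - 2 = 90*b^3 - 136*b^2 + 50*b - 4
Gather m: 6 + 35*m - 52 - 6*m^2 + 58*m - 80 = -6*m^2 + 93*m - 126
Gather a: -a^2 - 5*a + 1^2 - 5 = -a^2 - 5*a - 4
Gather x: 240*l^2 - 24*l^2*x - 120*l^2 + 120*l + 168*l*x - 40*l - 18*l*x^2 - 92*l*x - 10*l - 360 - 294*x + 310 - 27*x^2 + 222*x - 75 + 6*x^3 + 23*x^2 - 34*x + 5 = 120*l^2 + 70*l + 6*x^3 + x^2*(-18*l - 4) + x*(-24*l^2 + 76*l - 106) - 120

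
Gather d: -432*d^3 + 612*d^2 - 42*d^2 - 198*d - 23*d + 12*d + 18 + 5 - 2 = -432*d^3 + 570*d^2 - 209*d + 21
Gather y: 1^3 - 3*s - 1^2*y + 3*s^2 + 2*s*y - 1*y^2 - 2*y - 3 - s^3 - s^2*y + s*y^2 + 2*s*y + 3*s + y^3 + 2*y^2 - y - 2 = -s^3 + 3*s^2 + y^3 + y^2*(s + 1) + y*(-s^2 + 4*s - 4) - 4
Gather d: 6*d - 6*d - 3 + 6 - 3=0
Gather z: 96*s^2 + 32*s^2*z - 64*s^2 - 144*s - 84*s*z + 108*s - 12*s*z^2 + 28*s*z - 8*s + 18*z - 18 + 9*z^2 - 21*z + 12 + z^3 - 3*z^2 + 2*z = 32*s^2 - 44*s + z^3 + z^2*(6 - 12*s) + z*(32*s^2 - 56*s - 1) - 6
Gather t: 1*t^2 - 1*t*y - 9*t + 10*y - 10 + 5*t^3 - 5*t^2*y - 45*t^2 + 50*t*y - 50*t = 5*t^3 + t^2*(-5*y - 44) + t*(49*y - 59) + 10*y - 10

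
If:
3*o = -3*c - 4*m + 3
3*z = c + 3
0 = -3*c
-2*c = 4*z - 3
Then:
No Solution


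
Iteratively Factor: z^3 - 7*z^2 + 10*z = (z - 2)*(z^2 - 5*z) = z*(z - 2)*(z - 5)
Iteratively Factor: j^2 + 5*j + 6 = (j + 2)*(j + 3)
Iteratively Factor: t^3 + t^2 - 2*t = (t + 2)*(t^2 - t) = (t - 1)*(t + 2)*(t)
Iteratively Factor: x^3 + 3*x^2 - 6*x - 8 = (x - 2)*(x^2 + 5*x + 4) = (x - 2)*(x + 4)*(x + 1)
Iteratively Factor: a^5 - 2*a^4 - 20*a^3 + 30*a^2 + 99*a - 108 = (a - 3)*(a^4 + a^3 - 17*a^2 - 21*a + 36) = (a - 4)*(a - 3)*(a^3 + 5*a^2 + 3*a - 9) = (a - 4)*(a - 3)*(a + 3)*(a^2 + 2*a - 3) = (a - 4)*(a - 3)*(a - 1)*(a + 3)*(a + 3)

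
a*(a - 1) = a^2 - a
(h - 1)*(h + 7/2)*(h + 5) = h^3 + 15*h^2/2 + 9*h - 35/2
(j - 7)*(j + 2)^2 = j^3 - 3*j^2 - 24*j - 28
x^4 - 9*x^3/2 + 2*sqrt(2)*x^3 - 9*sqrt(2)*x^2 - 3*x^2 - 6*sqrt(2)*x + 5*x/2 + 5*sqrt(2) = (x - 5)*(x - 1/2)*(x + 1)*(x + 2*sqrt(2))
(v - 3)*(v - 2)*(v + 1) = v^3 - 4*v^2 + v + 6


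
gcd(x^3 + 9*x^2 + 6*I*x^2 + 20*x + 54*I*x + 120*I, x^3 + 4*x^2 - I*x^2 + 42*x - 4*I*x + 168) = x^2 + x*(4 + 6*I) + 24*I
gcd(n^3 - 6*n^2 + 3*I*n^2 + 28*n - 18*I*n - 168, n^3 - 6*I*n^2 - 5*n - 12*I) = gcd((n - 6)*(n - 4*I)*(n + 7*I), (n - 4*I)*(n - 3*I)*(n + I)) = n - 4*I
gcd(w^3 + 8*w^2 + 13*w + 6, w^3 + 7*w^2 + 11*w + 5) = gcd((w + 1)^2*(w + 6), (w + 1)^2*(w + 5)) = w^2 + 2*w + 1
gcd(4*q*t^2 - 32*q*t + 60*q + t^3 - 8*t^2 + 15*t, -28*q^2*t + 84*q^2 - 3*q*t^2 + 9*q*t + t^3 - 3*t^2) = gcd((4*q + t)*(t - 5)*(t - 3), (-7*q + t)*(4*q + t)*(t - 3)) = 4*q*t - 12*q + t^2 - 3*t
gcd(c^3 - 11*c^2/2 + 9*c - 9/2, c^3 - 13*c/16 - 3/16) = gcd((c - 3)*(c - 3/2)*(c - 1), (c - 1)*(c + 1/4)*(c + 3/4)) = c - 1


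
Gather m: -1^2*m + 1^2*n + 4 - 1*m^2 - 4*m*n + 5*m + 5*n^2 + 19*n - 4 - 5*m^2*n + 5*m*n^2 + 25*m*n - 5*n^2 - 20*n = m^2*(-5*n - 1) + m*(5*n^2 + 21*n + 4)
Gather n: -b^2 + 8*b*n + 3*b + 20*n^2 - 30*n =-b^2 + 3*b + 20*n^2 + n*(8*b - 30)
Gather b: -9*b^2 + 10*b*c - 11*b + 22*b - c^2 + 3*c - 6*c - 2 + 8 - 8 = -9*b^2 + b*(10*c + 11) - c^2 - 3*c - 2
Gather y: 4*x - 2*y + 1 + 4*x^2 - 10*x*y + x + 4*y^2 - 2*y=4*x^2 + 5*x + 4*y^2 + y*(-10*x - 4) + 1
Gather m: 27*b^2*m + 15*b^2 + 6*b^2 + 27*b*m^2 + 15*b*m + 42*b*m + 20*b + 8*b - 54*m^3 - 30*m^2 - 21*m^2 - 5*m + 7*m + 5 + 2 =21*b^2 + 28*b - 54*m^3 + m^2*(27*b - 51) + m*(27*b^2 + 57*b + 2) + 7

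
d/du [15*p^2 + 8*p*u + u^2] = 8*p + 2*u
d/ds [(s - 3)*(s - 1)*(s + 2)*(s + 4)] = 4*s^3 + 6*s^2 - 26*s - 14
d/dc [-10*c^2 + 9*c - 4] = 9 - 20*c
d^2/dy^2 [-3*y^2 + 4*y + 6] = -6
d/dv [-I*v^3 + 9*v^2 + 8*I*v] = -3*I*v^2 + 18*v + 8*I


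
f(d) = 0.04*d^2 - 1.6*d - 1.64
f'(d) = 0.08*d - 1.6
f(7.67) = -11.56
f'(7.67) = -0.99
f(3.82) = -7.17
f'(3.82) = -1.29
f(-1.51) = 0.87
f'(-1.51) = -1.72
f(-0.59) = -0.68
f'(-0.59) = -1.65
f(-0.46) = -0.90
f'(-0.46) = -1.64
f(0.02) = -1.67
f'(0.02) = -1.60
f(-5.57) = 8.51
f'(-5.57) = -2.05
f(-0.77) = -0.38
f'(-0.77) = -1.66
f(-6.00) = 9.40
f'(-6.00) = -2.08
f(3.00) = -6.08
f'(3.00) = -1.36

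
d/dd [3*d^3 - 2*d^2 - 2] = d*(9*d - 4)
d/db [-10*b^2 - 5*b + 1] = -20*b - 5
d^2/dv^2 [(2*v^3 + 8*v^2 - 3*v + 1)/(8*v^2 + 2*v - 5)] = 4*(-116*v^3 + 546*v^2 - 81*v + 107)/(512*v^6 + 384*v^5 - 864*v^4 - 472*v^3 + 540*v^2 + 150*v - 125)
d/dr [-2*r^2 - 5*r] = -4*r - 5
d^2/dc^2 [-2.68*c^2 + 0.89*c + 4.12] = -5.36000000000000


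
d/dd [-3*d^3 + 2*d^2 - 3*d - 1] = -9*d^2 + 4*d - 3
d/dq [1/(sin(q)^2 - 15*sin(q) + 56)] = (15 - 2*sin(q))*cos(q)/(sin(q)^2 - 15*sin(q) + 56)^2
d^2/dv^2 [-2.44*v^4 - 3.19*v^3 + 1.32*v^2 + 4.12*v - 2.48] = -29.28*v^2 - 19.14*v + 2.64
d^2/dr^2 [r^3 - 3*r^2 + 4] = 6*r - 6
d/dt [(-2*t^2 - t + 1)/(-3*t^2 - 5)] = (-3*t^2 + 26*t + 5)/(9*t^4 + 30*t^2 + 25)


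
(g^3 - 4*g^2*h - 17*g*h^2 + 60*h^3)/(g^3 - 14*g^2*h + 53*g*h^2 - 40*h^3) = (g^2 + g*h - 12*h^2)/(g^2 - 9*g*h + 8*h^2)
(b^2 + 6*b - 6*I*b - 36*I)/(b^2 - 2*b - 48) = (b - 6*I)/(b - 8)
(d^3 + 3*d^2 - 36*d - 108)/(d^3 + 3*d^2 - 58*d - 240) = (d^2 - 3*d - 18)/(d^2 - 3*d - 40)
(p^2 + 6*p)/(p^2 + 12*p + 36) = p/(p + 6)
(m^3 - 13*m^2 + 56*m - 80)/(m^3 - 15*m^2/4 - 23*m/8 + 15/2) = 8*(m^2 - 9*m + 20)/(8*m^2 + 2*m - 15)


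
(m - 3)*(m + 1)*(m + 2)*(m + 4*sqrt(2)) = m^4 + 4*sqrt(2)*m^3 - 7*m^2 - 28*sqrt(2)*m - 6*m - 24*sqrt(2)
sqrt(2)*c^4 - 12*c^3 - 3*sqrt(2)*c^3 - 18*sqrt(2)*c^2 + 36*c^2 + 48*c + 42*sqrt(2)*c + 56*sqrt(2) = (c - 4)*(c - 7*sqrt(2))*(c + sqrt(2))*(sqrt(2)*c + sqrt(2))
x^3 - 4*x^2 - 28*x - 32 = (x - 8)*(x + 2)^2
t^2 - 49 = (t - 7)*(t + 7)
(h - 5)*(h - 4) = h^2 - 9*h + 20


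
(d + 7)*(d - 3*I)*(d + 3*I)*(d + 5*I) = d^4 + 7*d^3 + 5*I*d^3 + 9*d^2 + 35*I*d^2 + 63*d + 45*I*d + 315*I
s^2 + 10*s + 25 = (s + 5)^2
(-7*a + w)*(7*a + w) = -49*a^2 + w^2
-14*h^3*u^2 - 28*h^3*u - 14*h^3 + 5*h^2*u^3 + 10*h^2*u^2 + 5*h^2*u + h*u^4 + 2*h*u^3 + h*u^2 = (-2*h + u)*(7*h + u)*(u + 1)*(h*u + h)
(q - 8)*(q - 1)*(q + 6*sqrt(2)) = q^3 - 9*q^2 + 6*sqrt(2)*q^2 - 54*sqrt(2)*q + 8*q + 48*sqrt(2)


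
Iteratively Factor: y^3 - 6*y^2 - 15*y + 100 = (y - 5)*(y^2 - y - 20) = (y - 5)*(y + 4)*(y - 5)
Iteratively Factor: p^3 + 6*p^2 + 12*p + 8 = (p + 2)*(p^2 + 4*p + 4) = (p + 2)^2*(p + 2)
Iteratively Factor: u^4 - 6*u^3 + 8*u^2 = (u)*(u^3 - 6*u^2 + 8*u) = u*(u - 4)*(u^2 - 2*u) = u*(u - 4)*(u - 2)*(u)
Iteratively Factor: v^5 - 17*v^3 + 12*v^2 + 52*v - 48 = (v + 2)*(v^4 - 2*v^3 - 13*v^2 + 38*v - 24) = (v - 1)*(v + 2)*(v^3 - v^2 - 14*v + 24) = (v - 2)*(v - 1)*(v + 2)*(v^2 + v - 12) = (v - 2)*(v - 1)*(v + 2)*(v + 4)*(v - 3)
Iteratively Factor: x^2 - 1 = (x + 1)*(x - 1)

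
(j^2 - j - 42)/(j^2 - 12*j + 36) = (j^2 - j - 42)/(j^2 - 12*j + 36)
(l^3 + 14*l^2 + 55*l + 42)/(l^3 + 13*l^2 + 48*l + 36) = (l + 7)/(l + 6)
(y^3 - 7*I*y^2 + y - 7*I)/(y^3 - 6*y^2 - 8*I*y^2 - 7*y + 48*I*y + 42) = (y + I)/(y - 6)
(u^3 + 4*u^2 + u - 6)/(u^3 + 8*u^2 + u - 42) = (u^2 + u - 2)/(u^2 + 5*u - 14)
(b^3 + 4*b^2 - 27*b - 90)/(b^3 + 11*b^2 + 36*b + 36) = (b - 5)/(b + 2)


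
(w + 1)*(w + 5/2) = w^2 + 7*w/2 + 5/2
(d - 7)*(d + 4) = d^2 - 3*d - 28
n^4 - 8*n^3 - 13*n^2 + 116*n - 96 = (n - 8)*(n - 3)*(n - 1)*(n + 4)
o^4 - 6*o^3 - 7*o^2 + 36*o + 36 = (o - 6)*(o - 3)*(o + 1)*(o + 2)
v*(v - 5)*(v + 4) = v^3 - v^2 - 20*v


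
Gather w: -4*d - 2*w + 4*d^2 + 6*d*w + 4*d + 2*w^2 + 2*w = 4*d^2 + 6*d*w + 2*w^2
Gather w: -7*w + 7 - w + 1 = 8 - 8*w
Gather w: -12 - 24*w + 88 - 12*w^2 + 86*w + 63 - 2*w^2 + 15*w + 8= -14*w^2 + 77*w + 147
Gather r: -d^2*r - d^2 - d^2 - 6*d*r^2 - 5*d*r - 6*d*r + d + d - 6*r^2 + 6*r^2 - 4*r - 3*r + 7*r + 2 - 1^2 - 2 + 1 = -2*d^2 - 6*d*r^2 + 2*d + r*(-d^2 - 11*d)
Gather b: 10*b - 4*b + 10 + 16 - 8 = 6*b + 18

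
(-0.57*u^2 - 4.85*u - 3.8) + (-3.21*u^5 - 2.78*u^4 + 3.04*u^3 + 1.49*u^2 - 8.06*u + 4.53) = -3.21*u^5 - 2.78*u^4 + 3.04*u^3 + 0.92*u^2 - 12.91*u + 0.73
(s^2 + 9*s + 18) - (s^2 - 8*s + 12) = 17*s + 6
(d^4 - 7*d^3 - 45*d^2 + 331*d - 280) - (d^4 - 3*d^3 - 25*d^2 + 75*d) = -4*d^3 - 20*d^2 + 256*d - 280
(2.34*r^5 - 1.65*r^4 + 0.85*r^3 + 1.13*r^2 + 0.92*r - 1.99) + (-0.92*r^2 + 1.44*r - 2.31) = 2.34*r^5 - 1.65*r^4 + 0.85*r^3 + 0.21*r^2 + 2.36*r - 4.3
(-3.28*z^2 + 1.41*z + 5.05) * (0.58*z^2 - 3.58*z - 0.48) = -1.9024*z^4 + 12.5602*z^3 - 0.5444*z^2 - 18.7558*z - 2.424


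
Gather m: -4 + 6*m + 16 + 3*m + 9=9*m + 21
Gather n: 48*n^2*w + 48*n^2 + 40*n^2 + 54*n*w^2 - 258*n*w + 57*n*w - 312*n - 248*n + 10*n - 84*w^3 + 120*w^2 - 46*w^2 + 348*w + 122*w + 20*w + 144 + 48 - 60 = n^2*(48*w + 88) + n*(54*w^2 - 201*w - 550) - 84*w^3 + 74*w^2 + 490*w + 132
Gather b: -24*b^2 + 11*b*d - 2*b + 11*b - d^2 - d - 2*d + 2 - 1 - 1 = -24*b^2 + b*(11*d + 9) - d^2 - 3*d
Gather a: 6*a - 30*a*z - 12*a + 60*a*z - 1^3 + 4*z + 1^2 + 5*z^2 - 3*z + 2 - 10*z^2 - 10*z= a*(30*z - 6) - 5*z^2 - 9*z + 2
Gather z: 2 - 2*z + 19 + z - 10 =11 - z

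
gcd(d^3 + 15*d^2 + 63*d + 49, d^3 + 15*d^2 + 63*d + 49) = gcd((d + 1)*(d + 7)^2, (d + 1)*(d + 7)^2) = d^3 + 15*d^2 + 63*d + 49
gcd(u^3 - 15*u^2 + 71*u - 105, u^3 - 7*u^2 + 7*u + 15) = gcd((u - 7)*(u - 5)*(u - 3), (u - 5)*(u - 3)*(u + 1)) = u^2 - 8*u + 15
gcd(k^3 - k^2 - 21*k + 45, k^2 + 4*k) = 1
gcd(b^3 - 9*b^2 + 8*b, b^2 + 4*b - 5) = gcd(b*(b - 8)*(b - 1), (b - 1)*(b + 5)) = b - 1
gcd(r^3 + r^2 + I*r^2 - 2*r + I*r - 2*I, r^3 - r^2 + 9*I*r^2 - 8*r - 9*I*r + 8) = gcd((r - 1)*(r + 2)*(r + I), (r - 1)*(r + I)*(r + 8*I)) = r^2 + r*(-1 + I) - I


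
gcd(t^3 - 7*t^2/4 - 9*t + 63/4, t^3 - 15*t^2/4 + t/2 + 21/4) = t^2 - 19*t/4 + 21/4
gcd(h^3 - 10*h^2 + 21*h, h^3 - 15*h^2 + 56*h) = h^2 - 7*h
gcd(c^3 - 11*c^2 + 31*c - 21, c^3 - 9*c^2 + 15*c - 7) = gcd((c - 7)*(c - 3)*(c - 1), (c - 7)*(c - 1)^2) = c^2 - 8*c + 7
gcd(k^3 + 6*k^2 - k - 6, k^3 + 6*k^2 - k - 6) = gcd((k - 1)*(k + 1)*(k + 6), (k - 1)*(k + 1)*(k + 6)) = k^3 + 6*k^2 - k - 6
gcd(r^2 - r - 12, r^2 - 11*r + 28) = r - 4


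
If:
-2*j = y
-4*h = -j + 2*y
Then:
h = -5*y/8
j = -y/2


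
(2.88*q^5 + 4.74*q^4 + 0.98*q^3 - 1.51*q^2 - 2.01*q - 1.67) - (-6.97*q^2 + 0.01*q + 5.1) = 2.88*q^5 + 4.74*q^4 + 0.98*q^3 + 5.46*q^2 - 2.02*q - 6.77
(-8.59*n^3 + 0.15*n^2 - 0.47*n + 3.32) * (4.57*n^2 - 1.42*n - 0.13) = -39.2563*n^5 + 12.8833*n^4 - 1.2442*n^3 + 15.8203*n^2 - 4.6533*n - 0.4316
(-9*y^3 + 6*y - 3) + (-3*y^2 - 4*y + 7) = -9*y^3 - 3*y^2 + 2*y + 4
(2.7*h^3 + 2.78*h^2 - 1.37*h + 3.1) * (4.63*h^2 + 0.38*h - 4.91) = 12.501*h^5 + 13.8974*h^4 - 18.5437*h^3 + 0.182600000000001*h^2 + 7.9047*h - 15.221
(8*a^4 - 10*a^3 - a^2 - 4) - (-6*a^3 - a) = 8*a^4 - 4*a^3 - a^2 + a - 4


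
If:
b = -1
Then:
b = -1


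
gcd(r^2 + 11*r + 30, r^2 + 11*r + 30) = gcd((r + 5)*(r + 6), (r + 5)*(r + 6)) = r^2 + 11*r + 30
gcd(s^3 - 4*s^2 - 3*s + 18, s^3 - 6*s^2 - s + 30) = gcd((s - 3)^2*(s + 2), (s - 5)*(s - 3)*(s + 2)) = s^2 - s - 6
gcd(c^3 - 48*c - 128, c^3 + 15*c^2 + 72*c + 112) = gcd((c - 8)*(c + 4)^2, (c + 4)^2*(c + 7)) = c^2 + 8*c + 16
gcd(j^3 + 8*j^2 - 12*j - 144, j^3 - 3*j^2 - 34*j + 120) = j^2 + 2*j - 24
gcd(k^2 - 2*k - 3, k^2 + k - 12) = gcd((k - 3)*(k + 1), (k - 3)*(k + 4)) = k - 3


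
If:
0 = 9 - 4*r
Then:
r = 9/4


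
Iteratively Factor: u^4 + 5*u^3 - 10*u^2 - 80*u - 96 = (u - 4)*(u^3 + 9*u^2 + 26*u + 24) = (u - 4)*(u + 4)*(u^2 + 5*u + 6) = (u - 4)*(u + 2)*(u + 4)*(u + 3)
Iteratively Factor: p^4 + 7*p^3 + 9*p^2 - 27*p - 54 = (p + 3)*(p^3 + 4*p^2 - 3*p - 18) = (p + 3)^2*(p^2 + p - 6) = (p - 2)*(p + 3)^2*(p + 3)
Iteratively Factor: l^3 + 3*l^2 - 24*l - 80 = (l - 5)*(l^2 + 8*l + 16) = (l - 5)*(l + 4)*(l + 4)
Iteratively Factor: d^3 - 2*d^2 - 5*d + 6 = (d - 3)*(d^2 + d - 2) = (d - 3)*(d + 2)*(d - 1)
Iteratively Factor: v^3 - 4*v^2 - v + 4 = (v - 1)*(v^2 - 3*v - 4) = (v - 4)*(v - 1)*(v + 1)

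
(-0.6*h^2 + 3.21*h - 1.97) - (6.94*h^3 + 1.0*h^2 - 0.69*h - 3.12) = -6.94*h^3 - 1.6*h^2 + 3.9*h + 1.15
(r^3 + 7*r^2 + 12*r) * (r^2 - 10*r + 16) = r^5 - 3*r^4 - 42*r^3 - 8*r^2 + 192*r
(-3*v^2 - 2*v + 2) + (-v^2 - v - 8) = -4*v^2 - 3*v - 6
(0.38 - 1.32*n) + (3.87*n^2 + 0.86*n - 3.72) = 3.87*n^2 - 0.46*n - 3.34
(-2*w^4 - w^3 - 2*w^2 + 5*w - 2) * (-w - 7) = 2*w^5 + 15*w^4 + 9*w^3 + 9*w^2 - 33*w + 14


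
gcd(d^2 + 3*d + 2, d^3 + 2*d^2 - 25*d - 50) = d + 2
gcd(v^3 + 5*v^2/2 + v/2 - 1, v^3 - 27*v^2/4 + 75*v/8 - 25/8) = v - 1/2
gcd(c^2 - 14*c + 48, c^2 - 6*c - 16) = c - 8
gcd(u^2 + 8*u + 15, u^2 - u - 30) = u + 5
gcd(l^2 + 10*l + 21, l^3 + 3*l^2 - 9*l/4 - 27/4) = l + 3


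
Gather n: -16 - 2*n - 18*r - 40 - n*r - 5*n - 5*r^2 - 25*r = n*(-r - 7) - 5*r^2 - 43*r - 56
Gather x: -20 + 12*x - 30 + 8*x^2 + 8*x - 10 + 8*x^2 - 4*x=16*x^2 + 16*x - 60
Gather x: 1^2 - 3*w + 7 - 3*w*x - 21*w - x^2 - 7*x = -24*w - x^2 + x*(-3*w - 7) + 8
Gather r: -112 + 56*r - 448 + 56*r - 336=112*r - 896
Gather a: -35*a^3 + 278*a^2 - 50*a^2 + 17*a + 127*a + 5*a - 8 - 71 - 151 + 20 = -35*a^3 + 228*a^2 + 149*a - 210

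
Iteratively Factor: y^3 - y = (y)*(y^2 - 1) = y*(y - 1)*(y + 1)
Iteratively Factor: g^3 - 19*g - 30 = (g - 5)*(g^2 + 5*g + 6) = (g - 5)*(g + 3)*(g + 2)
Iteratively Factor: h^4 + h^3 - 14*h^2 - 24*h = (h)*(h^3 + h^2 - 14*h - 24) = h*(h + 3)*(h^2 - 2*h - 8) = h*(h + 2)*(h + 3)*(h - 4)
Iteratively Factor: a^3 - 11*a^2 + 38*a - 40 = (a - 5)*(a^2 - 6*a + 8) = (a - 5)*(a - 4)*(a - 2)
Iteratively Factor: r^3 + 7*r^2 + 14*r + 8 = (r + 1)*(r^2 + 6*r + 8) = (r + 1)*(r + 2)*(r + 4)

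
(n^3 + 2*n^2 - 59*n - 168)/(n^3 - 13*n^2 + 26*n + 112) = (n^2 + 10*n + 21)/(n^2 - 5*n - 14)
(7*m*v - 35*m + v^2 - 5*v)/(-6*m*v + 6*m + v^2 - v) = (-7*m*v + 35*m - v^2 + 5*v)/(6*m*v - 6*m - v^2 + v)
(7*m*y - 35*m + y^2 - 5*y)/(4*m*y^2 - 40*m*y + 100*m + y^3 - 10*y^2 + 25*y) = (7*m + y)/(4*m*y - 20*m + y^2 - 5*y)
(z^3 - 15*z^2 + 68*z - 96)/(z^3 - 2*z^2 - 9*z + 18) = (z^2 - 12*z + 32)/(z^2 + z - 6)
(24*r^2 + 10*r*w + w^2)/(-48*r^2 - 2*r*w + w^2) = (-4*r - w)/(8*r - w)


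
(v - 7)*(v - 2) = v^2 - 9*v + 14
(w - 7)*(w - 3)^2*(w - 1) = w^4 - 14*w^3 + 64*w^2 - 114*w + 63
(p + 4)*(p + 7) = p^2 + 11*p + 28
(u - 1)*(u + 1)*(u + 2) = u^3 + 2*u^2 - u - 2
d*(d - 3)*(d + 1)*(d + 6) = d^4 + 4*d^3 - 15*d^2 - 18*d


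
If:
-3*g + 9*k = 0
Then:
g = 3*k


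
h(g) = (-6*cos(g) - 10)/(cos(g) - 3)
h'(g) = (-6*cos(g) - 10)*sin(g)/(cos(g) - 3)^2 + 6*sin(g)/(cos(g) - 3)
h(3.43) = 1.07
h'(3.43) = 0.51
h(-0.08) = 7.98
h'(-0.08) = 0.56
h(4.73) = 3.39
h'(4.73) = 3.15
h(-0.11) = 7.96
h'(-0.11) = 0.76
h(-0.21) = 7.85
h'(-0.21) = 1.43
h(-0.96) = 5.54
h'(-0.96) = 3.90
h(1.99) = 2.22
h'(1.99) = -2.20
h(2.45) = 1.43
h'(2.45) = -1.26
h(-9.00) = 1.16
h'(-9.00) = 0.75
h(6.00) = 7.73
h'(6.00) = 1.88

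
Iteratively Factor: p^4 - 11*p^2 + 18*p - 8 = (p - 2)*(p^3 + 2*p^2 - 7*p + 4) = (p - 2)*(p - 1)*(p^2 + 3*p - 4) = (p - 2)*(p - 1)^2*(p + 4)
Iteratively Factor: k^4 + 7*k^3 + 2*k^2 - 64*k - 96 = (k + 4)*(k^3 + 3*k^2 - 10*k - 24) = (k + 4)^2*(k^2 - k - 6) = (k + 2)*(k + 4)^2*(k - 3)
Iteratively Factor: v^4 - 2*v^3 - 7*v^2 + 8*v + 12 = (v - 3)*(v^3 + v^2 - 4*v - 4) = (v - 3)*(v - 2)*(v^2 + 3*v + 2) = (v - 3)*(v - 2)*(v + 2)*(v + 1)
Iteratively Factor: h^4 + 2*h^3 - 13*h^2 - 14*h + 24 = (h + 4)*(h^3 - 2*h^2 - 5*h + 6) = (h + 2)*(h + 4)*(h^2 - 4*h + 3) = (h - 1)*(h + 2)*(h + 4)*(h - 3)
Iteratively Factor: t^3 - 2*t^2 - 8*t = (t)*(t^2 - 2*t - 8) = t*(t - 4)*(t + 2)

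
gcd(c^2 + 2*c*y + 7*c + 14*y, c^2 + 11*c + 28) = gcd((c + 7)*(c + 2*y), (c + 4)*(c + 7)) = c + 7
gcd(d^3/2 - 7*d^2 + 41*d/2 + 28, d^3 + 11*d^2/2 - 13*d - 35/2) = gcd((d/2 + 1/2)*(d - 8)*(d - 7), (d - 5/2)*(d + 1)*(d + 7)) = d + 1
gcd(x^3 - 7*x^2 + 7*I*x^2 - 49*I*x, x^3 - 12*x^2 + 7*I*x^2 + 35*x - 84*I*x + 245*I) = x^2 + x*(-7 + 7*I) - 49*I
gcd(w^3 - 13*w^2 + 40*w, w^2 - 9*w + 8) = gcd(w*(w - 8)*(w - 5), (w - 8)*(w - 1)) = w - 8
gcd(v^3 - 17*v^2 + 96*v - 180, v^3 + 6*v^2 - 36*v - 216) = v - 6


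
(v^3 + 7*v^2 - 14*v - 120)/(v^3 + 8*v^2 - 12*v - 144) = (v + 5)/(v + 6)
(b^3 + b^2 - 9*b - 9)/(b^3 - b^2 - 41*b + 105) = (b^2 + 4*b + 3)/(b^2 + 2*b - 35)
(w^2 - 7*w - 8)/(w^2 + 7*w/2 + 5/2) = 2*(w - 8)/(2*w + 5)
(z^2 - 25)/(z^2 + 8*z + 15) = (z - 5)/(z + 3)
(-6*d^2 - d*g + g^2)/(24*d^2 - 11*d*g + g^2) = (-2*d - g)/(8*d - g)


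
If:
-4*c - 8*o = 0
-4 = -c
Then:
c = 4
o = -2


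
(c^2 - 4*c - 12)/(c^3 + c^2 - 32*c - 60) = 1/(c + 5)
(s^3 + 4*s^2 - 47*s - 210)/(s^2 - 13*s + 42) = (s^2 + 11*s + 30)/(s - 6)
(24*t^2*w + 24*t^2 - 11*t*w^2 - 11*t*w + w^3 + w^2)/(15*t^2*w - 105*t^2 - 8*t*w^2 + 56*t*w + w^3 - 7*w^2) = (8*t*w + 8*t - w^2 - w)/(5*t*w - 35*t - w^2 + 7*w)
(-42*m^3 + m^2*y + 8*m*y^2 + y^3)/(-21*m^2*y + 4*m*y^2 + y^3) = (-6*m^2 + m*y + y^2)/(y*(-3*m + y))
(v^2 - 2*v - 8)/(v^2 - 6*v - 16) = (v - 4)/(v - 8)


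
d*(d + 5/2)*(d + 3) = d^3 + 11*d^2/2 + 15*d/2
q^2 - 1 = (q - 1)*(q + 1)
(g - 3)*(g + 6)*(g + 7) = g^3 + 10*g^2 + 3*g - 126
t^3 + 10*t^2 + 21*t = t*(t + 3)*(t + 7)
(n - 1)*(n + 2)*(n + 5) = n^3 + 6*n^2 + 3*n - 10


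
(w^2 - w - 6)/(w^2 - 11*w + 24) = (w + 2)/(w - 8)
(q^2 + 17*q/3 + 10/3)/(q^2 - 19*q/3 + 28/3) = (3*q^2 + 17*q + 10)/(3*q^2 - 19*q + 28)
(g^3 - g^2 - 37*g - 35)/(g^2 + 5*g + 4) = (g^2 - 2*g - 35)/(g + 4)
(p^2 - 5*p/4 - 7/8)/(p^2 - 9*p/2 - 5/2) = (p - 7/4)/(p - 5)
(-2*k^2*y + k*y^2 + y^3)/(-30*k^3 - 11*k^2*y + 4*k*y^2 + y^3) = y*(-k + y)/(-15*k^2 + 2*k*y + y^2)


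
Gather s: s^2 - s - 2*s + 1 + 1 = s^2 - 3*s + 2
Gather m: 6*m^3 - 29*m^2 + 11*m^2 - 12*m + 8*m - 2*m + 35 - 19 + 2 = 6*m^3 - 18*m^2 - 6*m + 18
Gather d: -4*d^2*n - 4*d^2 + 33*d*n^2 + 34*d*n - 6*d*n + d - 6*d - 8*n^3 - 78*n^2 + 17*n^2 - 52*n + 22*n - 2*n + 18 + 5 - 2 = d^2*(-4*n - 4) + d*(33*n^2 + 28*n - 5) - 8*n^3 - 61*n^2 - 32*n + 21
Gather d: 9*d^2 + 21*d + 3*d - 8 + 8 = 9*d^2 + 24*d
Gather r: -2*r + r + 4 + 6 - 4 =6 - r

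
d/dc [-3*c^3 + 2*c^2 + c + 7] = -9*c^2 + 4*c + 1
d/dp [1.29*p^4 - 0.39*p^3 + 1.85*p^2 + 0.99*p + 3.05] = 5.16*p^3 - 1.17*p^2 + 3.7*p + 0.99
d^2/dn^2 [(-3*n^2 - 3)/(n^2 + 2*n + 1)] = 12*(n - 2)/(n^4 + 4*n^3 + 6*n^2 + 4*n + 1)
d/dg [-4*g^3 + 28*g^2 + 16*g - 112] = -12*g^2 + 56*g + 16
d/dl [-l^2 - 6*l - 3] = -2*l - 6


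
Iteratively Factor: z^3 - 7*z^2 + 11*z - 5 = (z - 1)*(z^2 - 6*z + 5) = (z - 5)*(z - 1)*(z - 1)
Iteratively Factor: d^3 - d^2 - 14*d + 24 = (d + 4)*(d^2 - 5*d + 6) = (d - 2)*(d + 4)*(d - 3)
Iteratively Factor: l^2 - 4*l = (l)*(l - 4)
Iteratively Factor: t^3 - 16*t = (t - 4)*(t^2 + 4*t) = t*(t - 4)*(t + 4)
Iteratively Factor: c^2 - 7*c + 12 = (c - 3)*(c - 4)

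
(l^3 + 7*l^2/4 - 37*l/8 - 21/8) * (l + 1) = l^4 + 11*l^3/4 - 23*l^2/8 - 29*l/4 - 21/8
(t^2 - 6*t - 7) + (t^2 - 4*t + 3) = 2*t^2 - 10*t - 4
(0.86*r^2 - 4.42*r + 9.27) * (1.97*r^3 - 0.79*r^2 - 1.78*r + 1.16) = 1.6942*r^5 - 9.3868*r^4 + 20.2229*r^3 + 1.5419*r^2 - 21.6278*r + 10.7532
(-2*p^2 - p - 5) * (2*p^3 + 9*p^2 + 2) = -4*p^5 - 20*p^4 - 19*p^3 - 49*p^2 - 2*p - 10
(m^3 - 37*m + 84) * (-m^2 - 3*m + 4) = -m^5 - 3*m^4 + 41*m^3 + 27*m^2 - 400*m + 336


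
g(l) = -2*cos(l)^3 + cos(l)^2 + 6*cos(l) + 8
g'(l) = 6*sin(l)*cos(l)^2 - 2*sin(l)*cos(l) - 6*sin(l)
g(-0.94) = 11.48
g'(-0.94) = 4.11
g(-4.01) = 5.08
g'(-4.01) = -1.68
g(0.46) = 12.74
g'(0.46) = -1.32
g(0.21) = 12.95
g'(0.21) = -0.46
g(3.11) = 5.00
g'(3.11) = 0.06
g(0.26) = 12.93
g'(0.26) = -0.60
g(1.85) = 6.46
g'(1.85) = -4.80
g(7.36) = 10.86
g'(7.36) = -4.93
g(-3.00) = 4.98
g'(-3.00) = -0.26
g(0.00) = 13.00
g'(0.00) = 0.00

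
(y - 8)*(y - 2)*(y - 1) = y^3 - 11*y^2 + 26*y - 16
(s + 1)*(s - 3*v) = s^2 - 3*s*v + s - 3*v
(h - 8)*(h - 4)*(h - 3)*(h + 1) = h^4 - 14*h^3 + 53*h^2 - 28*h - 96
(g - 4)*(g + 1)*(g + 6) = g^3 + 3*g^2 - 22*g - 24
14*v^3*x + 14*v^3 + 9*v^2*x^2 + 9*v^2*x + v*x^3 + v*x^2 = (2*v + x)*(7*v + x)*(v*x + v)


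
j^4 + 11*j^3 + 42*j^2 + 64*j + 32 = (j + 1)*(j + 2)*(j + 4)^2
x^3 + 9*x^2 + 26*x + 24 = (x + 2)*(x + 3)*(x + 4)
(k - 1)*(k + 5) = k^2 + 4*k - 5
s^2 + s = s*(s + 1)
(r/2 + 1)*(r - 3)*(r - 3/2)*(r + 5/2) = r^4/2 - 43*r^2/8 - 9*r/8 + 45/4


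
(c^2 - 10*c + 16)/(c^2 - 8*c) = (c - 2)/c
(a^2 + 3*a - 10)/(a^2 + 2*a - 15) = (a - 2)/(a - 3)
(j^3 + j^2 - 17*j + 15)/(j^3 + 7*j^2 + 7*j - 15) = (j - 3)/(j + 3)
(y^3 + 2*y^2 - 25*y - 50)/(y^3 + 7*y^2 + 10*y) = (y - 5)/y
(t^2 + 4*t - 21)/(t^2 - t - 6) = (t + 7)/(t + 2)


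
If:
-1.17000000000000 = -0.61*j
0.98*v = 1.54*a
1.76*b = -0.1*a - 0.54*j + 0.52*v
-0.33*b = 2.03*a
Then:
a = 0.09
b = -0.55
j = 1.92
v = 0.14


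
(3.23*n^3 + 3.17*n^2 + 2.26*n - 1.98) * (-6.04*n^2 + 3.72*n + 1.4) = -19.5092*n^5 - 7.1312*n^4 + 2.664*n^3 + 24.8044*n^2 - 4.2016*n - 2.772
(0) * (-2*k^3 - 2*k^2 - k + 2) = 0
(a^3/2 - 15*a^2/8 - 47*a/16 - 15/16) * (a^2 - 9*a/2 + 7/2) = a^5/2 - 33*a^4/8 + 29*a^3/4 + 183*a^2/32 - 97*a/16 - 105/32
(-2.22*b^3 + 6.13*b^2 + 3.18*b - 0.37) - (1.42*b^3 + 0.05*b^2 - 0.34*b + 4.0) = -3.64*b^3 + 6.08*b^2 + 3.52*b - 4.37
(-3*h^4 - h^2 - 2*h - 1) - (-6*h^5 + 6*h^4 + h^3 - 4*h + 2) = 6*h^5 - 9*h^4 - h^3 - h^2 + 2*h - 3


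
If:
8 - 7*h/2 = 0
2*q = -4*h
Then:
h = 16/7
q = -32/7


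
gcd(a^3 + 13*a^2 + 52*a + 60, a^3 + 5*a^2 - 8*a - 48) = 1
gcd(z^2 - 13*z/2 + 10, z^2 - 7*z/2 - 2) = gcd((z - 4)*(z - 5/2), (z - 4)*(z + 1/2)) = z - 4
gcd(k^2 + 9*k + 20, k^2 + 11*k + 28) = k + 4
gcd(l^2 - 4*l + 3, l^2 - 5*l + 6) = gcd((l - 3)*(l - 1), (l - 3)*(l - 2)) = l - 3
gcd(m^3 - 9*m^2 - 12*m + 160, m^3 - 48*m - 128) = m^2 - 4*m - 32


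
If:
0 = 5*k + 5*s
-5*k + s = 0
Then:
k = 0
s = 0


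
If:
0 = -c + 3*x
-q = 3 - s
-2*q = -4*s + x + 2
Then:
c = 3*x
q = x/2 - 5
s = x/2 - 2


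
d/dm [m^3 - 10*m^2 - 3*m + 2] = 3*m^2 - 20*m - 3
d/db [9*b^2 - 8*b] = 18*b - 8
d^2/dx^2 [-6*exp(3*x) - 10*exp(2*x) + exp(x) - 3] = (-54*exp(2*x) - 40*exp(x) + 1)*exp(x)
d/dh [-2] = 0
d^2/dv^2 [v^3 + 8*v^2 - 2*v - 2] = 6*v + 16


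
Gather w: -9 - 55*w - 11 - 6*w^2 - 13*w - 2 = -6*w^2 - 68*w - 22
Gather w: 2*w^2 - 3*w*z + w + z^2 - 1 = 2*w^2 + w*(1 - 3*z) + z^2 - 1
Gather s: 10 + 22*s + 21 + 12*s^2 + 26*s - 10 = 12*s^2 + 48*s + 21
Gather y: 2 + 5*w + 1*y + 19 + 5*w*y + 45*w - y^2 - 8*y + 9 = 50*w - y^2 + y*(5*w - 7) + 30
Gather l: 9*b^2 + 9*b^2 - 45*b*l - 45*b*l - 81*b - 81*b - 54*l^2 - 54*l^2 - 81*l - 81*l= 18*b^2 - 162*b - 108*l^2 + l*(-90*b - 162)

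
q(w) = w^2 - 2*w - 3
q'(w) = 2*w - 2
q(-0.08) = -2.83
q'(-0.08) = -2.16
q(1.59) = -3.65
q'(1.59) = 1.18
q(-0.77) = -0.87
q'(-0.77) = -3.54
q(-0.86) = -0.54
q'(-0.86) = -3.72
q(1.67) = -3.55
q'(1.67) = 1.34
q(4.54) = 8.53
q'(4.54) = 7.08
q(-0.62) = -1.38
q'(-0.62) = -3.24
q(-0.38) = -2.10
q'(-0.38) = -2.76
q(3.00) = 0.00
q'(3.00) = 4.00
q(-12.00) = 165.00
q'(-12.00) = -26.00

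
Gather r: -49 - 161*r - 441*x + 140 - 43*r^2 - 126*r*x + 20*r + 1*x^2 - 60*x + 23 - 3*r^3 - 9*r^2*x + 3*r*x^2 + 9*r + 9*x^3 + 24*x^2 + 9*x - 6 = -3*r^3 + r^2*(-9*x - 43) + r*(3*x^2 - 126*x - 132) + 9*x^3 + 25*x^2 - 492*x + 108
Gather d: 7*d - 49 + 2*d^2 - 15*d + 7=2*d^2 - 8*d - 42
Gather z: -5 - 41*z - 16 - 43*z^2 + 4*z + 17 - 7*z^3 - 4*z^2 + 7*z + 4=-7*z^3 - 47*z^2 - 30*z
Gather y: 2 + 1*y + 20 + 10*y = 11*y + 22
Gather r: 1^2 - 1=0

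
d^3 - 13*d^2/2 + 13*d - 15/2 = (d - 3)*(d - 5/2)*(d - 1)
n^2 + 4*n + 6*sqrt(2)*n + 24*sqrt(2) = (n + 4)*(n + 6*sqrt(2))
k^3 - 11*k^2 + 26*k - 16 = (k - 8)*(k - 2)*(k - 1)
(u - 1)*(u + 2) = u^2 + u - 2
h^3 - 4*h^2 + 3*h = h*(h - 3)*(h - 1)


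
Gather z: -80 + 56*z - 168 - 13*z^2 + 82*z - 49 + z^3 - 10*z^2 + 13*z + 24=z^3 - 23*z^2 + 151*z - 273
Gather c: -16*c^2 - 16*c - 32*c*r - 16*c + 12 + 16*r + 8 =-16*c^2 + c*(-32*r - 32) + 16*r + 20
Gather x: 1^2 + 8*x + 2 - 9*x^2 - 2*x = -9*x^2 + 6*x + 3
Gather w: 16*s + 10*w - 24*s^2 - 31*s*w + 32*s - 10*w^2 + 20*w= -24*s^2 + 48*s - 10*w^2 + w*(30 - 31*s)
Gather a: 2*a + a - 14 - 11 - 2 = 3*a - 27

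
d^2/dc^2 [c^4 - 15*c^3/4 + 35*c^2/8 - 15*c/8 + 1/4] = 12*c^2 - 45*c/2 + 35/4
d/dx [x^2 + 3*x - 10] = 2*x + 3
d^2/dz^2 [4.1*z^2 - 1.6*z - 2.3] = 8.20000000000000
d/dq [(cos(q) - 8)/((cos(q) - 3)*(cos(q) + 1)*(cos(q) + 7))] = (-157*cos(q) - 19*cos(2*q) + cos(3*q) + 295)*sin(q)/(2*(cos(q) - 3)^2*(cos(q) + 1)^2*(cos(q) + 7)^2)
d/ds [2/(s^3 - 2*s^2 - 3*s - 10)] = 2*(-3*s^2 + 4*s + 3)/(-s^3 + 2*s^2 + 3*s + 10)^2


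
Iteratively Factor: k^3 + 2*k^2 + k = (k)*(k^2 + 2*k + 1) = k*(k + 1)*(k + 1)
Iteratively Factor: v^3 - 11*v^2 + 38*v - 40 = (v - 5)*(v^2 - 6*v + 8) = (v - 5)*(v - 4)*(v - 2)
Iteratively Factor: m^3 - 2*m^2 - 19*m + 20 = (m - 5)*(m^2 + 3*m - 4) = (m - 5)*(m - 1)*(m + 4)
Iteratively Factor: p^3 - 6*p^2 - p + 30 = (p - 5)*(p^2 - p - 6) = (p - 5)*(p - 3)*(p + 2)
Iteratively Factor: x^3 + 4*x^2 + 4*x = (x + 2)*(x^2 + 2*x) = (x + 2)^2*(x)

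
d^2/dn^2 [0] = 0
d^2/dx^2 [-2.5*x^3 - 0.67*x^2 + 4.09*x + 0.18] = -15.0*x - 1.34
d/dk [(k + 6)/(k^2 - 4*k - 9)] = (k^2 - 4*k - 2*(k - 2)*(k + 6) - 9)/(-k^2 + 4*k + 9)^2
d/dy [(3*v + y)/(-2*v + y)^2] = (8*v + y)/(2*v - y)^3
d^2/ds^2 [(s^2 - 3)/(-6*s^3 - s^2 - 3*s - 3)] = 6*(-12*s^6 + 234*s^4 + 91*s^3 + 60*s^2 - 45*s + 3)/(216*s^9 + 108*s^8 + 342*s^7 + 433*s^6 + 279*s^5 + 360*s^4 + 243*s^3 + 108*s^2 + 81*s + 27)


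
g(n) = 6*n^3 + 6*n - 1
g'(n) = 18*n^2 + 6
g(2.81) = 148.99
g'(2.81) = 148.13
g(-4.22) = -477.23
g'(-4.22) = 326.55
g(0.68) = 4.97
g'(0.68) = 14.32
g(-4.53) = -585.94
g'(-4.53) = 375.38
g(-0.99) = -12.76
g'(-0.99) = 23.64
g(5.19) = 868.93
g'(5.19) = 490.85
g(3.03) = 184.09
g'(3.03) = 171.26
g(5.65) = 1115.07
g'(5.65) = 580.60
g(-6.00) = -1333.00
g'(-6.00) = 654.00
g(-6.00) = -1333.00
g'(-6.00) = 654.00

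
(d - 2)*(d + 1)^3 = d^4 + d^3 - 3*d^2 - 5*d - 2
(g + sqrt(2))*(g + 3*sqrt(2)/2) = g^2 + 5*sqrt(2)*g/2 + 3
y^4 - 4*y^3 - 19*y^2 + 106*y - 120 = (y - 4)*(y - 3)*(y - 2)*(y + 5)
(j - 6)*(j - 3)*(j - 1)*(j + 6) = j^4 - 4*j^3 - 33*j^2 + 144*j - 108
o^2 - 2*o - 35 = (o - 7)*(o + 5)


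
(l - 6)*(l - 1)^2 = l^3 - 8*l^2 + 13*l - 6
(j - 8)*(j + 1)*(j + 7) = j^3 - 57*j - 56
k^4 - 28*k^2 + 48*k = k*(k - 4)*(k - 2)*(k + 6)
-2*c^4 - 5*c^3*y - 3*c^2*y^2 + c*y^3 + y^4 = (-2*c + y)*(c + y)^3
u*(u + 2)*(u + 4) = u^3 + 6*u^2 + 8*u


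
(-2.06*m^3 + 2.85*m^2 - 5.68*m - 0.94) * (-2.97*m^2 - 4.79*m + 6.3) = 6.1182*m^5 + 1.4029*m^4 - 9.7599*m^3 + 47.954*m^2 - 31.2814*m - 5.922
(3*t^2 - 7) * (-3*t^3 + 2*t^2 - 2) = -9*t^5 + 6*t^4 + 21*t^3 - 20*t^2 + 14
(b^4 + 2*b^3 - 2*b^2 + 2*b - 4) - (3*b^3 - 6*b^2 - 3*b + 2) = b^4 - b^3 + 4*b^2 + 5*b - 6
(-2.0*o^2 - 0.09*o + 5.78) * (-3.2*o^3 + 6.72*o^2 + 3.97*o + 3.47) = 6.4*o^5 - 13.152*o^4 - 27.0408*o^3 + 31.5443*o^2 + 22.6343*o + 20.0566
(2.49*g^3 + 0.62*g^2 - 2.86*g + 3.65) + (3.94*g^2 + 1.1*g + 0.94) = 2.49*g^3 + 4.56*g^2 - 1.76*g + 4.59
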